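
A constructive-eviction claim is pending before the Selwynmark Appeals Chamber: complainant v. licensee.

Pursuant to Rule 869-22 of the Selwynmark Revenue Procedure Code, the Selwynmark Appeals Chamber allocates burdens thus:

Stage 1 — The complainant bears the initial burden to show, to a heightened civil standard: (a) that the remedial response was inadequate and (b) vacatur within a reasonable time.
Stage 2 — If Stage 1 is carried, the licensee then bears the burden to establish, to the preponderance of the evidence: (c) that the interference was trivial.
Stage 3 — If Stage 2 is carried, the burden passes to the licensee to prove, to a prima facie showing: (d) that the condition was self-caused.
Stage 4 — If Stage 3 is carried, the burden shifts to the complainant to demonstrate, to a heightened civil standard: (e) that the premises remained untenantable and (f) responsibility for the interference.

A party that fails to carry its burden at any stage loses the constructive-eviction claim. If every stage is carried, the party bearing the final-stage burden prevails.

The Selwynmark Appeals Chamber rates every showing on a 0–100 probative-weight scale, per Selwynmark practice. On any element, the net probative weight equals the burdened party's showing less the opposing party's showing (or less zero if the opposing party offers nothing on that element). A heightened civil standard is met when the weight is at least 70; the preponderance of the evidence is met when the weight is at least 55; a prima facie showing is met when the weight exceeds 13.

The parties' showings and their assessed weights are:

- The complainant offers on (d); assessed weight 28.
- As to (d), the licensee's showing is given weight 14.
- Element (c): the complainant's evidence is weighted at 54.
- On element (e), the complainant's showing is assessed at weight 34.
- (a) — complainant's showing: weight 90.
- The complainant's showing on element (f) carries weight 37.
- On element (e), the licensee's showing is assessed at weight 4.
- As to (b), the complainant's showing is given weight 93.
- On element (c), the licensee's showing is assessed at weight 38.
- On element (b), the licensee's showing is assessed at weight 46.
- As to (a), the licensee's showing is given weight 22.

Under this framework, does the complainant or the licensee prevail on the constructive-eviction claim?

licensee

At Stage 1 the complainant must meet a heightened civil standard (weight is at least 70): on (a) the weight is 90 less the opposing 22 gives net 68, < 70, so (a) does not meet the standard; on (b) the weight is 93 less the opposing 46 gives net 47, < 70, so (b) does not meet the standard.
  Not every element is met, so the complainant fails to carry Stage 1.
The licensee prevails.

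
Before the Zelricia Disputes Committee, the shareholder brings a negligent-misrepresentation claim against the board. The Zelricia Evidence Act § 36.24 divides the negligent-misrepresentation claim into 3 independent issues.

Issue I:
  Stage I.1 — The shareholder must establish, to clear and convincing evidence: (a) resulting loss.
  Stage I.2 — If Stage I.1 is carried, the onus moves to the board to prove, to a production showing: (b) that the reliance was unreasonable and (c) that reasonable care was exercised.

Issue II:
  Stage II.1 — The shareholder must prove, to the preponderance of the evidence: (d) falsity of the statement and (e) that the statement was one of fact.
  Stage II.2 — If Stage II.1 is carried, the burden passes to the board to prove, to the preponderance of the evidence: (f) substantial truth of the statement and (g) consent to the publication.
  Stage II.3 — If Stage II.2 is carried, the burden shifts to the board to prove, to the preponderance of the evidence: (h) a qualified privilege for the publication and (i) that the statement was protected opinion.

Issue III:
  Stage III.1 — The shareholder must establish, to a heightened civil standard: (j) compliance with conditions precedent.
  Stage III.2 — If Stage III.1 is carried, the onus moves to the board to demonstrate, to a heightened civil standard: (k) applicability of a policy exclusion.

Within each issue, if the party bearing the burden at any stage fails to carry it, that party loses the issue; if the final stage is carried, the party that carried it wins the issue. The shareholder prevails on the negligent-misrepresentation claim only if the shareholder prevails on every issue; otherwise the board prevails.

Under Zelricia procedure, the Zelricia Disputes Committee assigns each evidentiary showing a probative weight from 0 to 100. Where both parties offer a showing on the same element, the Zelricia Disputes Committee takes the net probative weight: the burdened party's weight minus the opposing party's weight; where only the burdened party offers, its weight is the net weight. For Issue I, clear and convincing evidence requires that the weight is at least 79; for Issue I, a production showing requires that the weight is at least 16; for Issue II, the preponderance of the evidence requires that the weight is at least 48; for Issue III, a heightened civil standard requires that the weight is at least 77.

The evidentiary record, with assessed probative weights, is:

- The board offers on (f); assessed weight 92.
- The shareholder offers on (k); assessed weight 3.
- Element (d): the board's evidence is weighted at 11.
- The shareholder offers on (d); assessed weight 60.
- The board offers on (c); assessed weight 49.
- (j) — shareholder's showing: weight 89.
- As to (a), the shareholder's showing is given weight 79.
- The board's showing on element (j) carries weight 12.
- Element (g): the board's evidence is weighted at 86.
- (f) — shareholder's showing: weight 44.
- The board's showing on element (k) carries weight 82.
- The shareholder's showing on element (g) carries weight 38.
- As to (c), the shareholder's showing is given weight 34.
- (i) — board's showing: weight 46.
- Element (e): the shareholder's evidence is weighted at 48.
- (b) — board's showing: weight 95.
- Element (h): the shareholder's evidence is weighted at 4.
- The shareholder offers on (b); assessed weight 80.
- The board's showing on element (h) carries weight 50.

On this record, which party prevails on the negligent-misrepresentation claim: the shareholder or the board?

— Issue I —
Stage I.1 (shareholder, clear and convincing evidence, weight is at least 79): (a) 79 ≥ 79 — meets.
  All elements met. The burden passes to the board.
Stage I.2 (board, a production showing, weight is at least 16): (b) net 95−80=15 < 16 — fails; (c) net 49−34=15 < 16 — fails.
  Not every element is met, so the board fails to carry Stage I.2.
So the shareholder prevails on this issue.
— Issue II —
At Stage II.1 the shareholder must meet the preponderance of the evidence (weight is at least 48): on (d) the weight is 60 less the opposing 11 gives net 49, ≥ 48, so (d) meets the standard; on (e) the weight is 48, which does reach 48, so (e) meets the standard.
  Stage II.1 is satisfied; the onus moves to the board.
At Stage II.2 the board must meet the preponderance of the evidence (weight is at least 48): on (f) the weight is 92 less the opposing 44 gives net 48, which does reach 48, so (f) meets the standard; on (g) the weight is 86 less the opposing 38 gives net 48, which does reach 48, so (g) meets the standard.
  All elements met. The board retains the burden for Stage II.3.
At Stage II.3 the board must meet the preponderance of the evidence (weight is at least 48): on (h) the weight is 50 less the opposing 4 gives net 46, < 48, so (h) does not meet the standard; on (i) the weight is 46, which does not reach 48, so (i) does not meet the standard.
  Not every element is met, so the board fails to carry Stage II.3.
So the shareholder prevails on this issue.
— Issue III —
At Stage III.1 the shareholder must meet a heightened civil standard (weight is at least 77): on (j) the weight is 89 less the opposing 12 gives net 77, ≥ 77, so (j) meets the standard.
  The shareholder carries Stage III.1; the board now bears the burden.
At Stage III.2 the board must meet a heightened civil standard (weight is at least 77): on (k) the weight is 82 less the opposing 3 gives net 79, which does reach 77, so (k) meets the standard.
  All elements met at the final stage.
All stages carried — the board prevails on this issue.
Per-issue: Issue I → shareholder; Issue II → shareholder; Issue III → board. The shareholder must prevail on every issue; overall, the board prevails.

board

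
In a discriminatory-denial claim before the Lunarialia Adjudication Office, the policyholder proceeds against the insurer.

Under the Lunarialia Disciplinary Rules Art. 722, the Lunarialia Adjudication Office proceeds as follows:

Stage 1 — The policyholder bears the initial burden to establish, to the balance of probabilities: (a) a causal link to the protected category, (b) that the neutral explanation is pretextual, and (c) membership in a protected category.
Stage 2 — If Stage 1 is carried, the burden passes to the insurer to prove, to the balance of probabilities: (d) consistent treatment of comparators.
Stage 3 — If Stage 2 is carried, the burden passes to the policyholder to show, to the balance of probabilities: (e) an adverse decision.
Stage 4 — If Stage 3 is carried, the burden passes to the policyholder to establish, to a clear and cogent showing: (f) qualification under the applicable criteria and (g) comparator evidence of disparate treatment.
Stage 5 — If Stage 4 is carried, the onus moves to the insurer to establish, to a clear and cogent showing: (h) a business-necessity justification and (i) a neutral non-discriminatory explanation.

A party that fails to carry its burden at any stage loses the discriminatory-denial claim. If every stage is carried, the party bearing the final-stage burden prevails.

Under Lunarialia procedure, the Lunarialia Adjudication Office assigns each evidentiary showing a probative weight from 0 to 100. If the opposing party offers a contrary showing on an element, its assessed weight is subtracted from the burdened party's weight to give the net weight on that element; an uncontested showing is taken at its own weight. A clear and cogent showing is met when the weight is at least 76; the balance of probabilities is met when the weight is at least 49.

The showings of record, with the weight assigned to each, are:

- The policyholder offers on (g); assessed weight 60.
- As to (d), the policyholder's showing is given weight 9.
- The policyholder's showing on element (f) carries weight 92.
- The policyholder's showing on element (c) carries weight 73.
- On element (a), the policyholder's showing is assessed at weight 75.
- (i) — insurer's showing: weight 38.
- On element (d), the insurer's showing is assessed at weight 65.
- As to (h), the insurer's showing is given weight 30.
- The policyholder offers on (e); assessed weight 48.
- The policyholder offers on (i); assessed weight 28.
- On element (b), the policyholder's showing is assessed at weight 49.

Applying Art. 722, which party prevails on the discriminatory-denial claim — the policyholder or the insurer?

insurer

Stage 1 — burden on policyholder; standard: the balance of probabilities (weight is at least 49).
    (a): 75 ≥ 49 [met]
    (b): 49 ≥ 49 [met]
    (c): 73 ≥ 49 [met]
  All elements met. The burden passes to the insurer.
Stage 2 — burden on insurer; standard: the balance of probabilities (weight is at least 49).
    (d): 65 − 9 = 56 ≥ 49 [met]
  Stage 2 is satisfied; the onus moves to the policyholder.
Stage 3 — burden on policyholder; standard: the balance of probabilities (weight is at least 49).
    (e): 48 < 49 [not met]
  The policyholder does not carry Stage 3.
The analysis ends at Stage 3; the insurer prevails.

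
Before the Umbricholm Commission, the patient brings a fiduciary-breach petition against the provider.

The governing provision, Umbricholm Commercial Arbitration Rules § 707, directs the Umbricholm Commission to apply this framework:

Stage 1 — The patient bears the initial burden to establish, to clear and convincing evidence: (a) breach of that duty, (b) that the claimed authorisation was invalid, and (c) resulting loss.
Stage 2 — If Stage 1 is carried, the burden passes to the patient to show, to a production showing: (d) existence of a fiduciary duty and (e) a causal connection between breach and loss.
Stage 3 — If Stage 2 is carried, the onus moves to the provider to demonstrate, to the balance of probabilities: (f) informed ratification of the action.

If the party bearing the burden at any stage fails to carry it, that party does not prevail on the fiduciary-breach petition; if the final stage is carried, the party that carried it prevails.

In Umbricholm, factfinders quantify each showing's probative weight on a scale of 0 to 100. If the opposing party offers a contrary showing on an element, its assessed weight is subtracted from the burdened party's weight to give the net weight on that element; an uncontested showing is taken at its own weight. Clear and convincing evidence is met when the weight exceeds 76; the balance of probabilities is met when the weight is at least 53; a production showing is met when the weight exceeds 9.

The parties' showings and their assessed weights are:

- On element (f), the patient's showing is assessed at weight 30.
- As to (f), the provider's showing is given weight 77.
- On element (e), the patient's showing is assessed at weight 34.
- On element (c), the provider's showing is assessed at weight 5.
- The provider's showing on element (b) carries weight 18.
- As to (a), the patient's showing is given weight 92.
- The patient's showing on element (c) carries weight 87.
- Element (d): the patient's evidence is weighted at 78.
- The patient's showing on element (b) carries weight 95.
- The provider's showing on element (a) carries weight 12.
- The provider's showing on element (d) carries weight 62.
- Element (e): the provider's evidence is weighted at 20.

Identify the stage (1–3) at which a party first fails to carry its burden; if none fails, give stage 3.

stage 3

Stage 1 — burden on patient; standard: clear and convincing evidence (weight exceeds 76).
    (a): 92 − 12 = 80 > 76 [met]
    (b): 95 − 18 = 77 > 76 [met]
    (c): 87 − 5 = 82 > 76 [met]
  All elements met. The patient retains the burden for Stage 2.
Stage 2 — burden on patient; standard: a production showing (weight exceeds 9).
    (d): 78 − 62 = 16 > 9 [met]
    (e): 34 − 20 = 14 > 9 [met]
  The patient carries Stage 2; the provider now bears the burden.
Stage 3 — burden on provider; standard: the balance of probabilities (weight is at least 53).
    (f): 77 − 30 = 47 < 53 [not met]
  Not every element is met, so the provider fails to carry Stage 3.
So the patient prevails.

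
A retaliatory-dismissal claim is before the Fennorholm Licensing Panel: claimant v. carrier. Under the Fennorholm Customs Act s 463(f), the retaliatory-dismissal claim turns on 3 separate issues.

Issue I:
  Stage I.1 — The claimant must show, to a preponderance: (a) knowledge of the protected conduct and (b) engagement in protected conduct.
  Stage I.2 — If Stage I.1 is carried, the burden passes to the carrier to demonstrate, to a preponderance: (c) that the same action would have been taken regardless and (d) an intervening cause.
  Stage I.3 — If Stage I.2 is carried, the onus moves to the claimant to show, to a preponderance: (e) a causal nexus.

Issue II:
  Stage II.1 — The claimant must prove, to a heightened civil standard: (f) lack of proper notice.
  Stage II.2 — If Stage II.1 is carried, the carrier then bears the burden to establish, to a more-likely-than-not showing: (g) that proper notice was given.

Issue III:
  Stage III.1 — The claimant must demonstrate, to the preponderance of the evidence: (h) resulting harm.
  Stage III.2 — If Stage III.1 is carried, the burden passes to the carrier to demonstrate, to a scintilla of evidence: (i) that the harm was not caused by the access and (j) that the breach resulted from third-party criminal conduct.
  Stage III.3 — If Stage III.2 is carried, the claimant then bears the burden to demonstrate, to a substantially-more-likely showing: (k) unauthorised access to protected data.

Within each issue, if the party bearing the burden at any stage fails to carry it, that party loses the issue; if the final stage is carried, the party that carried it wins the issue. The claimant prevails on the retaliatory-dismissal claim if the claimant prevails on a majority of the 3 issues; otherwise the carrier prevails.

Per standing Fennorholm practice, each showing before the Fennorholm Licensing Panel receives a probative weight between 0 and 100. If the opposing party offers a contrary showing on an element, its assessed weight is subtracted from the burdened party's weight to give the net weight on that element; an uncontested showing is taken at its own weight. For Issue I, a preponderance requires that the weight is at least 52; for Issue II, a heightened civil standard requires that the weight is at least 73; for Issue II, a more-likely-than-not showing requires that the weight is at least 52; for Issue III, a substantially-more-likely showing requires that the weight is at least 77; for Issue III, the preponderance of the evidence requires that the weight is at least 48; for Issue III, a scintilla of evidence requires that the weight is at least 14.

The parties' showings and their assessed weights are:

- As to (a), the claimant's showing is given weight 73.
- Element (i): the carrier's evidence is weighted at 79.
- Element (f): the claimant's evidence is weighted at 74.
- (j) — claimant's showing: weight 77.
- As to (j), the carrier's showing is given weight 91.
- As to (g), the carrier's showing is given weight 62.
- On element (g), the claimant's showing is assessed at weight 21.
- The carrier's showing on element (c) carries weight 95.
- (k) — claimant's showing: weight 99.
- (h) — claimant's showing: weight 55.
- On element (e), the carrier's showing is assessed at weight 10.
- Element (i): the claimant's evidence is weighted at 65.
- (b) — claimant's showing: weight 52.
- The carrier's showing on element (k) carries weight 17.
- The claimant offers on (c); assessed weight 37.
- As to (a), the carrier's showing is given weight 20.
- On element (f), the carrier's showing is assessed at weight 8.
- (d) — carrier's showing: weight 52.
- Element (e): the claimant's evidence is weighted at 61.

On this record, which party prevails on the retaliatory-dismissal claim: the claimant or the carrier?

— Issue I —
Stage I.1 — burden on claimant; standard: a preponderance (weight is at least 52).
    (a): 73 − 20 = 53 ≥ 52 [met]
    (b): 52 ≥ 52 [met]
  Stage I.1 carried; the burden shifts to the carrier.
Stage I.2 — burden on carrier; standard: a preponderance (weight is at least 52).
    (c): 95 − 37 = 58 ≥ 52 [met]
    (d): 52 ≥ 52 [met]
  The carrier carries Stage I.2; the claimant now bears the burden.
Stage I.3 — burden on claimant; standard: a preponderance (weight is at least 52).
    (e): 61 − 10 = 51 < 52 [not met]
  The claimant does not carry Stage I.3.
The analysis ends at Stage I.3; the carrier prevails on this issue.
— Issue II —
Stage II.1 (claimant, a heightened civil standard, weight is at least 73): (f) net 74−8=66 < 73 — fails.
  The claimant does not carry Stage II.1.
The analysis ends at Stage II.1; the carrier prevails on this issue.
— Issue III —
At Stage III.1 the claimant must meet the preponderance of the evidence (weight is at least 48): on (h) the weight is 55, which does reach 48, so (h) meets the standard.
  Stage III.1 carried; the burden shifts to the carrier.
At Stage III.2 the carrier must meet a scintilla of evidence (weight is at least 14): on (i) the weight is 79 less the opposing 65 gives net 14, which does reach 14, so (i) meets the standard; on (j) the weight is 91 less the opposing 77 gives net 14, which does reach 14, so (j) meets the standard.
  Stage III.2 is satisfied; the onus moves to the claimant.
At Stage III.3 the claimant must meet a substantially-more-likely showing (weight is at least 77): on (k) the weight is 99 less the opposing 17 gives net 82, which does reach 77, so (k) meets the standard.
  Stage III.3 carried; the final stage is satisfied.
With every stage satisfied, the claimant prevails on this issue.
Per-issue: Issue I → carrier; Issue II → carrier; Issue III → claimant. The claimant must prevail on a majority of issues; overall, the carrier prevails.

carrier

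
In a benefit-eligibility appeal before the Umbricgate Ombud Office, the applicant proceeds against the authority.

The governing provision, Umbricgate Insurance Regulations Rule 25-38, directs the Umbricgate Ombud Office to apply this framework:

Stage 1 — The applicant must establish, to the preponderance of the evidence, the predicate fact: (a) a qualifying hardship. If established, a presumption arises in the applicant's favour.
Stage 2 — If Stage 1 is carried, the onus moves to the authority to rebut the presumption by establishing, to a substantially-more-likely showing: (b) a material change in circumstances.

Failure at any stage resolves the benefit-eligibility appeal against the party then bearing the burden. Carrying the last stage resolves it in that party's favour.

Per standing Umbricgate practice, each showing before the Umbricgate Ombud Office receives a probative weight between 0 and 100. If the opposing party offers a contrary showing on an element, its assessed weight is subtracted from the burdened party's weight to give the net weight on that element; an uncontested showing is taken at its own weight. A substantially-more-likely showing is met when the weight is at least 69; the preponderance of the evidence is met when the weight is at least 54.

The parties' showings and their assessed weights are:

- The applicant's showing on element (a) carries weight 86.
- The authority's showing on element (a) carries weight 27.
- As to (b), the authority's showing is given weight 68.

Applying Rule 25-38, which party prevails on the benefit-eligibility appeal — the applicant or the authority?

applicant

Stage 1 (applicant, the preponderance of the evidence, weight is at least 54): (a) net 86−27=59 ≥ 54 — meets.
  Stage 1 carried; the burden shifts to the authority.
Stage 2 (authority, a substantially-more-likely showing, weight is at least 69): (b) 68 < 69 — fails.
  Not every element is met, so the authority fails to carry Stage 2.
The analysis ends at Stage 2; the applicant prevails.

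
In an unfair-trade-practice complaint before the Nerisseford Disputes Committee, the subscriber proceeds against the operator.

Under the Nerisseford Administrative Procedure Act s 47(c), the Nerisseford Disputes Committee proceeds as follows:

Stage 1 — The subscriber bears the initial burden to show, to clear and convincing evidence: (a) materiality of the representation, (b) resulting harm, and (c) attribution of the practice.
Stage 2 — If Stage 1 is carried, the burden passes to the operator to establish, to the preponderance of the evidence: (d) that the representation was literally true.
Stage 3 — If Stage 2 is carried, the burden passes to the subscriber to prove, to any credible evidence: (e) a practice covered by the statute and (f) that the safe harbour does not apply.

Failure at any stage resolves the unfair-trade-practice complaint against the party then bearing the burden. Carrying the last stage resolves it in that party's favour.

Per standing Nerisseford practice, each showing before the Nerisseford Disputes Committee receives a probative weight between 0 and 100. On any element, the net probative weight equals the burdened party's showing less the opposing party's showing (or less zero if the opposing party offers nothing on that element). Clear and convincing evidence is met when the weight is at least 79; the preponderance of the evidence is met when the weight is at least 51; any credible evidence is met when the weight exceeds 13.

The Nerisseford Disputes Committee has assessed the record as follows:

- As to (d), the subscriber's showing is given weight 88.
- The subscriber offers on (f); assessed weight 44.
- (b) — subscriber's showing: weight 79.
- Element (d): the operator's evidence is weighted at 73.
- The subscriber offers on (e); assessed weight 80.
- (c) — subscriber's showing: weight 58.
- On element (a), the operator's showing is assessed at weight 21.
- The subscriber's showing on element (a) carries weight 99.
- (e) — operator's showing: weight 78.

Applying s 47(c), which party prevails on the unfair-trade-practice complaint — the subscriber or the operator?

operator

Stage 1 (subscriber, clear and convincing evidence, weight is at least 79): (a) net 99−21=78 < 79 — fails; (b) 79 ≥ 79 — meets; (c) 58 < 79 — fails.
  The subscriber does not carry Stage 1.
So the operator prevails.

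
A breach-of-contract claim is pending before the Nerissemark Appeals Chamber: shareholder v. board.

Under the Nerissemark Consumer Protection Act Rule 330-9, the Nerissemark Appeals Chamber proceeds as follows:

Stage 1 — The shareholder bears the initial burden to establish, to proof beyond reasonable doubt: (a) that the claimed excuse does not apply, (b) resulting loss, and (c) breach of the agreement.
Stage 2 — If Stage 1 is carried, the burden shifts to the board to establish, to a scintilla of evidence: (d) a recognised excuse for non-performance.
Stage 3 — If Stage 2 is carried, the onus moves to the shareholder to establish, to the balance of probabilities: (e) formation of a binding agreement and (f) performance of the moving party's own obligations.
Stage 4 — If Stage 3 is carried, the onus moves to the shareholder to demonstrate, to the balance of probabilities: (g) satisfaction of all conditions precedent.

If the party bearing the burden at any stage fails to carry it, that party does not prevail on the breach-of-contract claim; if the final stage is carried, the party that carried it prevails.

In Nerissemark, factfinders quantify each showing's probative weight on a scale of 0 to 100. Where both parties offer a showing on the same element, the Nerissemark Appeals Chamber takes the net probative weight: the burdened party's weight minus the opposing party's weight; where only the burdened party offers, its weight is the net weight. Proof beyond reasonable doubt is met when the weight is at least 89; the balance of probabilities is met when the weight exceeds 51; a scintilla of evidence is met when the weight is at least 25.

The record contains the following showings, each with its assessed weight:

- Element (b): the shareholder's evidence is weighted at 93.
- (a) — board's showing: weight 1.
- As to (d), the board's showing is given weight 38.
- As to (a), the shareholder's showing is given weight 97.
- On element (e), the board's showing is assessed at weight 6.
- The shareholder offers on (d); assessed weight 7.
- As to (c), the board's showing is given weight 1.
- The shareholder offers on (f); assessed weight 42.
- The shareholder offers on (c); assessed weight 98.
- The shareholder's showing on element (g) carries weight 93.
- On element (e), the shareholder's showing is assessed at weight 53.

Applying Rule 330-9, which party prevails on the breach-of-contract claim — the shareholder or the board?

At Stage 1 the shareholder must meet proof beyond reasonable doubt (weight is at least 89): on (a) the weight is 97 less the opposing 1 gives net 96, which does reach 89, so (a) meets the standard; on (b) the weight is 93, ≥ 89, so (b) meets the standard; on (c) the weight is 98 less the opposing 1 gives net 97, which does reach 89, so (c) meets the standard.
  Stage 1 carried; the burden shifts to the board.
At Stage 2 the board must meet a scintilla of evidence (weight is at least 25): on (d) the weight is 38 less the opposing 7 gives net 31, which does reach 25, so (d) meets the standard.
  The board carries Stage 2; the shareholder now bears the burden.
At Stage 3 the shareholder must meet the balance of probabilities (weight exceeds 51): on (e) the weight is 53 less the opposing 6 gives net 47, which does not exceed 51, so (e) does not meet the standard; on (f) the weight is 42, ≤ 51, so (f) does not meet the standard.
  Stage 3 not carried; the shareholder fails its burden.
The analysis ends at Stage 3; the board prevails.

board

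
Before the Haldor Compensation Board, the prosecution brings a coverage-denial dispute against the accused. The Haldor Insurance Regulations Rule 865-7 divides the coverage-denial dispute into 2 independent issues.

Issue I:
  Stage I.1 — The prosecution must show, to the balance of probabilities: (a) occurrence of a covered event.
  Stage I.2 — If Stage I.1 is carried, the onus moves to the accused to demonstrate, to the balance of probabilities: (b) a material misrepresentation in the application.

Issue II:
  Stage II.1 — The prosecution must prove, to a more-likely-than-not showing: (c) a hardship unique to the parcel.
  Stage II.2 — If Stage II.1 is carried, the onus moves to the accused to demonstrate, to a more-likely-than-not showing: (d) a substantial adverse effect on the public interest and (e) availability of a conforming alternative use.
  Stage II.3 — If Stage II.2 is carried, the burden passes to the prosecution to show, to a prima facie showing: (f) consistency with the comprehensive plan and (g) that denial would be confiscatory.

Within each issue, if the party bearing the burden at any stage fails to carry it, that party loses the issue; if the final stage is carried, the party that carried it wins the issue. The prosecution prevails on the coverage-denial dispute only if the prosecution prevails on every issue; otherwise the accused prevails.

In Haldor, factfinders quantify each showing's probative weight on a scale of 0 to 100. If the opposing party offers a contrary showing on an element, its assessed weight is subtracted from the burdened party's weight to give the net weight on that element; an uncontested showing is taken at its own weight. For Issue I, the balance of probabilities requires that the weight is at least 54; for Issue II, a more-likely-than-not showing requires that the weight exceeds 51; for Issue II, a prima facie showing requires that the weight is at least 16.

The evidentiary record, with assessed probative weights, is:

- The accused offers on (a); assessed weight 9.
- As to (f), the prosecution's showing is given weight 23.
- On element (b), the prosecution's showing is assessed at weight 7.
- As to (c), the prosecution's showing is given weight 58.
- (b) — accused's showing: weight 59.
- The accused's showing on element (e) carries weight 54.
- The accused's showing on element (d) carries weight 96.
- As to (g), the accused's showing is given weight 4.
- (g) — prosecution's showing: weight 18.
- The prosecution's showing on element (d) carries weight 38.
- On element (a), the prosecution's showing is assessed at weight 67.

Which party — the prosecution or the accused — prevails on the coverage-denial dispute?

accused

— Issue I —
At Stage I.1 the prosecution must meet the balance of probabilities (weight is at least 54): on (a) the weight is 67 less the opposing 9 gives net 58, ≥ 54, so (a) meets the standard.
  Stage I.1 carried; the burden shifts to the accused.
At Stage I.2 the accused must meet the balance of probabilities (weight is at least 54): on (b) the weight is 59 less the opposing 7 gives net 52, < 54, so (b) does not meet the standard.
  Stage I.2 not carried; the accused fails its burden.
The prosecution prevails on this issue.
— Issue II —
At Stage II.1 the prosecution must meet a more-likely-than-not showing (weight exceeds 51): on (c) the weight is 58, which does exceed 51, so (c) meets the standard.
  Stage II.1 is satisfied; the onus moves to the accused.
At Stage II.2 the accused must meet a more-likely-than-not showing (weight exceeds 51): on (d) the weight is 96 less the opposing 38 gives net 58, which does exceed 51, so (d) meets the standard; on (e) the weight is 54, which does exceed 51, so (e) meets the standard.
  Stage II.2 carried; the burden shifts to the prosecution.
At Stage II.3 the prosecution must meet a prima facie showing (weight is at least 16): on (f) the weight is 23, which does reach 16, so (f) meets the standard; on (g) the weight is 18 less the opposing 4 gives net 14, < 16, so (g) does not meet the standard.
  Stage II.3 not carried; the prosecution fails its burden.
The analysis ends at Stage II.3; the accused prevails on this issue.
Per-issue: Issue I → prosecution; Issue II → accused. The prosecution must prevail on every issue; overall, the accused prevails.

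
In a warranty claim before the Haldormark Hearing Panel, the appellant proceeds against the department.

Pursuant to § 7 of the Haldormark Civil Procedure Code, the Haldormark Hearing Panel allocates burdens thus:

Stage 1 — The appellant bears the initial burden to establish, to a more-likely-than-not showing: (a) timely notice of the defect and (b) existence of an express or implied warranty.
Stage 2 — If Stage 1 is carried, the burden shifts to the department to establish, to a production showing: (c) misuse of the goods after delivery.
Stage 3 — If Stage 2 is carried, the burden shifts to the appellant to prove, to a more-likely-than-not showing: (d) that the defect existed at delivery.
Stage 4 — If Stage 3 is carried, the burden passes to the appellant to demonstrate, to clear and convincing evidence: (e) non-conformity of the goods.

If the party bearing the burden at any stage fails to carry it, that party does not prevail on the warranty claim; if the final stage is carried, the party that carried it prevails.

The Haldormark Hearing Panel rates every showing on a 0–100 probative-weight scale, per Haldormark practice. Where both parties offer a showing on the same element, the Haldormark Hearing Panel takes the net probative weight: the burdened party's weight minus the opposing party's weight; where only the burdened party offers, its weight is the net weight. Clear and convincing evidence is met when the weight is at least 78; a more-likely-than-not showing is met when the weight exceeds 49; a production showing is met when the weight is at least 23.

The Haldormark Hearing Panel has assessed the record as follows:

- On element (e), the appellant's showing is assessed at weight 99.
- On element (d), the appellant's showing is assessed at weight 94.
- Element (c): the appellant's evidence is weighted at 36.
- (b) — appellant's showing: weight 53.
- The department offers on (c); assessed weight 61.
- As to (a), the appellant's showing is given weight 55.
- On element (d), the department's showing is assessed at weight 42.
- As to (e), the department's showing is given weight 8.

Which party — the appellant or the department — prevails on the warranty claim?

Stage 1 — burden on appellant; standard: a more-likely-than-not showing (weight exceeds 49).
    (a): 55 > 49 [met]
    (b): 53 > 49 [met]
  The appellant carries Stage 1; the department now bears the burden.
Stage 2 — burden on department; standard: a production showing (weight is at least 23).
    (c): 61 − 36 = 25 ≥ 23 [met]
  The department carries Stage 2; the appellant now bears the burden.
Stage 3 — burden on appellant; standard: a more-likely-than-not showing (weight exceeds 49).
    (d): 94 − 42 = 52 > 49 [met]
  All elements met. The appellant retains the burden for Stage 4.
Stage 4 — burden on appellant; standard: clear and convincing evidence (weight is at least 78).
    (e): 99 − 8 = 91 ≥ 78 [met]
  Stage 4 carried; the final stage is satisfied.
All stages carried — the appellant prevails.

appellant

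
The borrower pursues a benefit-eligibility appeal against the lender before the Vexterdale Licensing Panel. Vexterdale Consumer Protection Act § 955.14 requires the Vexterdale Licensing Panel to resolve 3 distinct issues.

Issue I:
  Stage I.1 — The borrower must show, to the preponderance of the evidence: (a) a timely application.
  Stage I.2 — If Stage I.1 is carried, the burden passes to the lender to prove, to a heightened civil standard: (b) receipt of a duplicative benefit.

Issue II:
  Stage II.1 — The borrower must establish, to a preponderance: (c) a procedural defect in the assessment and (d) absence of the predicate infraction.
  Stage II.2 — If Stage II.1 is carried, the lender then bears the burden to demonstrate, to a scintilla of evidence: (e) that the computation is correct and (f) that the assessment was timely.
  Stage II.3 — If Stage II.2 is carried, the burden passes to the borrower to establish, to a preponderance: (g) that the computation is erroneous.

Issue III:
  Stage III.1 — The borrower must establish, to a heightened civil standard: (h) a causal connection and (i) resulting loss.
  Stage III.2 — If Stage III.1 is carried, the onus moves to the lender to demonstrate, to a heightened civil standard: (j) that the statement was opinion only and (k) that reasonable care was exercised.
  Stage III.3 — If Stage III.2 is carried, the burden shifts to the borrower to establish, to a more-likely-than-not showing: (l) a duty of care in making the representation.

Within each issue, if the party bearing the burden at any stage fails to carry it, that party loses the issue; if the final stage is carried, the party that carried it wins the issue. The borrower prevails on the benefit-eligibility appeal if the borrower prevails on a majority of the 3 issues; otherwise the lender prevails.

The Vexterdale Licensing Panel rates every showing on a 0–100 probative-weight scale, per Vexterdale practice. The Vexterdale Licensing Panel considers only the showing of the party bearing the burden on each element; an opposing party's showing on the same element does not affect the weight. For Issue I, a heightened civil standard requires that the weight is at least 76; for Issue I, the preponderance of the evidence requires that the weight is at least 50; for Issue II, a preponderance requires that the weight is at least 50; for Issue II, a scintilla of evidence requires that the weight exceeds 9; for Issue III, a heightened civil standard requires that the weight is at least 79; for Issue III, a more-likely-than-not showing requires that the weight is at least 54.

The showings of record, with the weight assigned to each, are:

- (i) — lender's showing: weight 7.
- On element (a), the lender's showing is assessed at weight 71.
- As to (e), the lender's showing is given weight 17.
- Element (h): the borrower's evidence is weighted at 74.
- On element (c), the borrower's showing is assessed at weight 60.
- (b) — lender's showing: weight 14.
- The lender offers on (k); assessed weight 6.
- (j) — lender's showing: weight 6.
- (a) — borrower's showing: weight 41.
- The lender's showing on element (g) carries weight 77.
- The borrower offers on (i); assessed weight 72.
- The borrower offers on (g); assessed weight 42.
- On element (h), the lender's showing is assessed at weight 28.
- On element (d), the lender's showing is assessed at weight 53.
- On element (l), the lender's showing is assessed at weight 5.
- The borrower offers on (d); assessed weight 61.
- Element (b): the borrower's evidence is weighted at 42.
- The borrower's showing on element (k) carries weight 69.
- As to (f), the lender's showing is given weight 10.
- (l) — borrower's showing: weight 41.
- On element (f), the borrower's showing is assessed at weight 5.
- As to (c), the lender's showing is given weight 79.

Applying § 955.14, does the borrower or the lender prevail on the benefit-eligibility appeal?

— Issue I —
At Stage I.1 the borrower must meet the preponderance of the evidence (weight is at least 50): on (a) the weight is 41 (the lender's 71 is given no effect), < 50, so (a) does not meet the standard.
  The borrower does not carry Stage I.1.
The lender prevails on this issue.
— Issue II —
Stage II.1 — burden on borrower; standard: a preponderance (weight is at least 50).
    (c): 60 (lender's 79 disregarded) ≥ 50 [met]
    (d): 61 (lender's 53 disregarded) ≥ 50 [met]
  The borrower carries Stage II.1; the lender now bears the burden.
Stage II.2 — burden on lender; standard: a scintilla of evidence (weight exceeds 9).
    (e): 17 > 9 [met]
    (f): 10 (borrower's 5 disregarded) > 9 [met]
  All elements met. The burden passes to the borrower.
Stage II.3 — burden on borrower; standard: a preponderance (weight is at least 50).
    (g): 42 (lender's 77 disregarded) < 50 [not met]
  Stage II.3 not carried; the borrower fails its burden.
The lender prevails on this issue.
— Issue III —
At Stage III.1 the borrower must meet a heightened civil standard (weight is at least 79): on (h) the weight is 74 (the lender's 28 is given no effect), which does not reach 79, so (h) does not meet the standard; on (i) the weight is 72 (the lender's 7 is given no effect), which does not reach 79, so (i) does not meet the standard.
  Stage III.1 not carried; the borrower fails its burden.
The analysis ends at Stage III.1; the lender prevails on this issue.
Per-issue: Issue I → lender; Issue II → lender; Issue III → lender. The borrower must prevail on a majority of issues; overall, the lender prevails.

lender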